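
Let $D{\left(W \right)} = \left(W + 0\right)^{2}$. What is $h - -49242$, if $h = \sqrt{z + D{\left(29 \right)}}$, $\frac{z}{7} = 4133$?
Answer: $49242 + 6 \sqrt{827} \approx 49415.0$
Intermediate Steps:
$z = 28931$ ($z = 7 \cdot 4133 = 28931$)
$D{\left(W \right)} = W^{2}$
$h = 6 \sqrt{827}$ ($h = \sqrt{28931 + 29^{2}} = \sqrt{28931 + 841} = \sqrt{29772} = 6 \sqrt{827} \approx 172.55$)
$h - -49242 = 6 \sqrt{827} - -49242 = 6 \sqrt{827} + 49242 = 49242 + 6 \sqrt{827}$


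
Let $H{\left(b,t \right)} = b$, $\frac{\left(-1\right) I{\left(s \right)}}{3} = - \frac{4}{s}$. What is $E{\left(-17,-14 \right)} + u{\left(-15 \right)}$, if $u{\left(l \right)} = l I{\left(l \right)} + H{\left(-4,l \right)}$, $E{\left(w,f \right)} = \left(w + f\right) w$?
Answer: $535$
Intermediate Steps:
$I{\left(s \right)} = \frac{12}{s}$ ($I{\left(s \right)} = - 3 \left(- \frac{4}{s}\right) = \frac{12}{s}$)
$E{\left(w,f \right)} = w \left(f + w\right)$ ($E{\left(w,f \right)} = \left(f + w\right) w = w \left(f + w\right)$)
$u{\left(l \right)} = 8$ ($u{\left(l \right)} = l \frac{12}{l} - 4 = 12 - 4 = 8$)
$E{\left(-17,-14 \right)} + u{\left(-15 \right)} = - 17 \left(-14 - 17\right) + 8 = \left(-17\right) \left(-31\right) + 8 = 527 + 8 = 535$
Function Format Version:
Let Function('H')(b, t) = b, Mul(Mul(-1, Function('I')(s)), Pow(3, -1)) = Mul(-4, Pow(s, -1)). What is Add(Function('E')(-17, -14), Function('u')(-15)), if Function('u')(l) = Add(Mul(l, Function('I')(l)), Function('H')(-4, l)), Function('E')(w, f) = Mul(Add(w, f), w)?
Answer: 535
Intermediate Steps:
Function('I')(s) = Mul(12, Pow(s, -1)) (Function('I')(s) = Mul(-3, Mul(-4, Pow(s, -1))) = Mul(12, Pow(s, -1)))
Function('E')(w, f) = Mul(w, Add(f, w)) (Function('E')(w, f) = Mul(Add(f, w), w) = Mul(w, Add(f, w)))
Function('u')(l) = 8 (Function('u')(l) = Add(Mul(l, Mul(12, Pow(l, -1))), -4) = Add(12, -4) = 8)
Add(Function('E')(-17, -14), Function('u')(-15)) = Add(Mul(-17, Add(-14, -17)), 8) = Add(Mul(-17, -31), 8) = Add(527, 8) = 535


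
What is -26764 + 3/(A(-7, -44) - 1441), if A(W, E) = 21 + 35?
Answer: -37068143/1385 ≈ -26764.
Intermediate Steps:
A(W, E) = 56
-26764 + 3/(A(-7, -44) - 1441) = -26764 + 3/(56 - 1441) = -26764 + 3/(-1385) = -26764 - 1/1385*3 = -26764 - 3/1385 = -37068143/1385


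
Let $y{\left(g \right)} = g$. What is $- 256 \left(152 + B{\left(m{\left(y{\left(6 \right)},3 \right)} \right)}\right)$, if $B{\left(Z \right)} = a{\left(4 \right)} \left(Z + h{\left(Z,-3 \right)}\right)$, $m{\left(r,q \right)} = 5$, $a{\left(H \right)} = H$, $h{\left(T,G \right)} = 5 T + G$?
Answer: $-66560$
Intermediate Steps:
$h{\left(T,G \right)} = G + 5 T$
$B{\left(Z \right)} = -12 + 24 Z$ ($B{\left(Z \right)} = 4 \left(Z + \left(-3 + 5 Z\right)\right) = 4 \left(-3 + 6 Z\right) = -12 + 24 Z$)
$- 256 \left(152 + B{\left(m{\left(y{\left(6 \right)},3 \right)} \right)}\right) = - 256 \left(152 + \left(-12 + 24 \cdot 5\right)\right) = - 256 \left(152 + \left(-12 + 120\right)\right) = - 256 \left(152 + 108\right) = \left(-256\right) 260 = -66560$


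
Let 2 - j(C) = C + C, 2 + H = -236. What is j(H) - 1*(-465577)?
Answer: 466055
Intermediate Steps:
H = -238 (H = -2 - 236 = -238)
j(C) = 2 - 2*C (j(C) = 2 - (C + C) = 2 - 2*C)
j(H) - 1*(-465577) = (2 - 2*(-238)) - 1*(-465577) = (2 + 476) + 465577 = 478 + 465577 = 466055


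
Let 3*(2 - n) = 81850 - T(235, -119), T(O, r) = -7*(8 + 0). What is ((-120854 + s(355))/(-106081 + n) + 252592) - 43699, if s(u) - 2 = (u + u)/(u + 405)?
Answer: 2117548334389/10136956 ≈ 2.0889e+5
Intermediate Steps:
s(u) = 2 + 2*u/(405 + u) (s(u) = 2 + (u + u)/(u + 405) = 2 + (2*u)/(405 + u) = 2 + 2*u/(405 + u))
T(O, r) = -56 (T(O, r) = -7*8 = -56)
n = -27300 (n = 2 - (81850 - 1*(-56))/3 = 2 - (81850 + 56)/3 = 2 - ⅓*81906 = 2 - 27302 = -27300)
((-120854 + s(355))/(-106081 + n) + 252592) - 43699 = ((-120854 + 2*(405 + 2*355)/(405 + 355))/(-106081 - 27300) + 252592) - 43699 = ((-120854 + 2*(405 + 710)/760)/(-133381) + 252592) - 43699 = ((-120854 + 2*(1/760)*1115)*(-1/133381) + 252592) - 43699 = ((-120854 + 223/76)*(-1/133381) + 252592) - 43699 = (-9184681/76*(-1/133381) + 252592) - 43699 = (9184681/10136956 + 252592) - 43699 = 2560523174633/10136956 - 43699 = 2117548334389/10136956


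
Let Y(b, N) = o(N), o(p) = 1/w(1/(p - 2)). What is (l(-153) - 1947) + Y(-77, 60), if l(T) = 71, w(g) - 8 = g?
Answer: -872282/465 ≈ -1875.9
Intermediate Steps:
w(g) = 8 + g
o(p) = 1/(8 + 1/(-2 + p)) (o(p) = 1/(8 + 1/(p - 2)) = 1/(8 + 1/(-2 + p)))
Y(b, N) = (-2 + N)/(-15 + 8*N)
(l(-153) - 1947) + Y(-77, 60) = (71 - 1947) + (-2 + 60)/(-15 + 8*60) = -1876 + 58/(-15 + 480) = -1876 + 58/465 = -872282/465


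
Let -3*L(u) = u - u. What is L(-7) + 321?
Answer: 321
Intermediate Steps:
L(u) = 0 (L(u) = -(u - u)/3 = -1/3*0 = 0)
L(-7) + 321 = 0 + 321 = 321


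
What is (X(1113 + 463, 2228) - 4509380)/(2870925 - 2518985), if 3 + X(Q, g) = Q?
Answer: -4507807/351940 ≈ -12.808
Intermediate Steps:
X(Q, g) = -3 + Q
(X(1113 + 463, 2228) - 4509380)/(2870925 - 2518985) = ((-3 + (1113 + 463)) - 4509380)/(2870925 - 2518985) = ((-3 + 1576) - 4509380)/351940 = (1573 - 4509380)*(1/351940) = -4507807*1/351940 = -4507807/351940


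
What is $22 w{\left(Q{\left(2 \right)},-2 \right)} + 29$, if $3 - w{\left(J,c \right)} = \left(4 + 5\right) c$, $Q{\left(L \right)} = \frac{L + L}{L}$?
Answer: $491$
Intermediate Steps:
$Q{\left(L \right)} = 2$ ($Q{\left(L \right)} = \frac{2 L}{L} = 2$)
$w{\left(J,c \right)} = 3 - 9 c$ ($w{\left(J,c \right)} = 3 - \left(4 + 5\right) c = 3 - 9 c$)
$22 w{\left(Q{\left(2 \right)},-2 \right)} + 29 = 22 \left(3 - -18\right) + 29 = 22 \left(3 + 18\right) + 29 = 22 \cdot 21 + 29 = 462 + 29 = 491$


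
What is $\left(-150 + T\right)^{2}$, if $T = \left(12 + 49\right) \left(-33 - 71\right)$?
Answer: $42172036$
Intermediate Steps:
$T = -6344$ ($T = 61 \left(-104\right) = -6344$)
$\left(-150 + T\right)^{2} = \left(-150 - 6344\right)^{2} = \left(-6494\right)^{2} = 42172036$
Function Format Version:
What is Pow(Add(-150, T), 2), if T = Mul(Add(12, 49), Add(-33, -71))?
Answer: 42172036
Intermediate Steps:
T = -6344 (T = Mul(61, -104) = -6344)
Pow(Add(-150, T), 2) = Pow(Add(-150, -6344), 2) = Pow(-6494, 2) = 42172036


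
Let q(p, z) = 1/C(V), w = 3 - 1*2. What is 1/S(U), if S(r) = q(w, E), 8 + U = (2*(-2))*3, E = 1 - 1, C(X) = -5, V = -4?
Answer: -5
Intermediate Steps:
E = 0
w = 1 (w = 3 - 2 = 1)
U = -20 (U = -8 + (2*(-2))*3 = -8 - 4*3 = -8 - 12 = -20)
q(p, z) = -⅕ (q(p, z) = 1/(-5) = -⅕)
S(r) = -⅕
1/S(U) = 1/(-⅕) = -5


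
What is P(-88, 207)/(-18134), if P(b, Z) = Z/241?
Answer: -207/4370294 ≈ -4.7365e-5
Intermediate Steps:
P(b, Z) = Z/241 (P(b, Z) = Z*(1/241) = Z/241)
P(-88, 207)/(-18134) = ((1/241)*207)/(-18134) = (207/241)*(-1/18134) = -207/4370294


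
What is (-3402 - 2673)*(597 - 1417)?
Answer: 4981500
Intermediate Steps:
(-3402 - 2673)*(597 - 1417) = -6075*(-820) = 4981500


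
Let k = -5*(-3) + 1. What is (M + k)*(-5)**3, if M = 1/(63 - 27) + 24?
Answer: -180125/36 ≈ -5003.5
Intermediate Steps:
k = 16 (k = 15 + 1 = 16)
M = 865/36 (M = 1/36 + 24 = 865/36 ≈ 24.028)
(M + k)*(-5)**3 = (865/36 + 16)*(-5)**3 = (1441/36)*(-125) = -180125/36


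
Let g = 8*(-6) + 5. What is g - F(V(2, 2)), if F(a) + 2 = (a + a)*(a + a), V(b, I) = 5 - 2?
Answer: -77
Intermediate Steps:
V(b, I) = 3
g = -43 (g = -48 + 5 = -43)
F(a) = -2 + 4*a**2 (F(a) = -2 + (a + a)*(a + a) = -2 + (2*a)*(2*a) = -2 + 4*a**2)
g - F(V(2, 2)) = -43 - (-2 + 4*3**2) = -43 - (-2 + 4*9) = -43 - (-2 + 36) = -43 - 1*34 = -43 - 34 = -77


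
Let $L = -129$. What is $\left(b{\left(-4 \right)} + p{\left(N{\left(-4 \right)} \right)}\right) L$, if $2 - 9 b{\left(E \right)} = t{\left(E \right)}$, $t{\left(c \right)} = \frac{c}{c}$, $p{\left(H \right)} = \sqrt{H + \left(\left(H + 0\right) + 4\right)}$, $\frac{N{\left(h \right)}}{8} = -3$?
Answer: $- \frac{43}{3} - 258 i \sqrt{11} \approx -14.333 - 855.69 i$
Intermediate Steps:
$N{\left(h \right)} = -24$ ($N{\left(h \right)} = 8 \left(-3\right) = -24$)
$p{\left(H \right)} = \sqrt{4 + 2 H}$ ($p{\left(H \right)} = \sqrt{H + \left(H + 4\right)} = \sqrt{H + \left(4 + H\right)} = \sqrt{4 + 2 H}$)
$t{\left(c \right)} = 1$
$b{\left(E \right)} = \frac{1}{9}$ ($b{\left(E \right)} = \frac{2}{9} - \frac{1}{9} = \frac{1}{9}$)
$\left(b{\left(-4 \right)} + p{\left(N{\left(-4 \right)} \right)}\right) L = \left(\frac{1}{9} + \sqrt{4 + 2 \left(-24\right)}\right) \left(-129\right) = \left(\frac{1}{9} + \sqrt{4 - 48}\right) \left(-129\right) = \left(\frac{1}{9} + \sqrt{-44}\right) \left(-129\right) = \left(\frac{1}{9} + 2 i \sqrt{11}\right) \left(-129\right) = - \frac{43}{3} - 258 i \sqrt{11}$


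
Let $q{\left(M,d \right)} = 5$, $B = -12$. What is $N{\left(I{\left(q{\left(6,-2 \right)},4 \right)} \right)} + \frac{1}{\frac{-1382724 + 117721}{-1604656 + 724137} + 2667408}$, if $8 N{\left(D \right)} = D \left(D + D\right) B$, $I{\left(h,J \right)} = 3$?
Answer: $- \frac{63415025742866}{2348704689755} \approx -27.0$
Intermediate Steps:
$N{\left(D \right)} = - 3 D^{2}$ ($N{\left(D \right)} = \frac{D \left(D + D\right) \left(-12\right)}{8} = \frac{D 2 D \left(-12\right)}{8} = \frac{2 D^{2} \left(-12\right)}{8} = \frac{\left(-24\right) D^{2}}{8} = - 3 D^{2}$)
$N{\left(I{\left(q{\left(6,-2 \right)},4 \right)} \right)} + \frac{1}{\frac{-1382724 + 117721}{-1604656 + 724137} + 2667408} = - 3 \cdot 3^{2} + \frac{1}{\frac{-1382724 + 117721}{-1604656 + 724137} + 2667408} = \left(-3\right) 9 + \frac{1}{- \frac{1265003}{-880519} + 2667408} = -27 + \frac{1}{\left(-1265003\right) \left(- \frac{1}{880519}\right) + 2667408} = -27 + \frac{1}{\frac{1265003}{880519} + 2667408} = -27 + \frac{1}{\frac{2348704689755}{880519}} = -27 + \frac{880519}{2348704689755} = - \frac{63415025742866}{2348704689755}$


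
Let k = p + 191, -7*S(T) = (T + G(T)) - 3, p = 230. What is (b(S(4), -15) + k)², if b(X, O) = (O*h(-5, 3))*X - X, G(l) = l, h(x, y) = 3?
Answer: 10093329/49 ≈ 2.0599e+5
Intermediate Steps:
S(T) = 3/7 - 2*T/7 (S(T) = -((T + T) - 3)/7 = -(2*T - 3)/7 = -(-3 + 2*T)/7 = 3/7 - 2*T/7)
b(X, O) = -X + 3*O*X (b(X, O) = (O*3)*X - X = (3*O)*X - X = 3*O*X - X = -X + 3*O*X)
k = 421 (k = 230 + 191 = 421)
(b(S(4), -15) + k)² = ((3/7 - 2/7*4)*(-1 + 3*(-15)) + 421)² = ((3/7 - 8/7)*(-1 - 45) + 421)² = (-5/7*(-46) + 421)² = (230/7 + 421)² = (3177/7)² = 10093329/49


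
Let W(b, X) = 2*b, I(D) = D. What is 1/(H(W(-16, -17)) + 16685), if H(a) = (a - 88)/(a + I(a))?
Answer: 8/133495 ≈ 5.9927e-5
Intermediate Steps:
H(a) = (-88 + a)/(2*a) (H(a) = (a - 88)/(a + a) = (-88 + a)/((2*a)) = (-88 + a)*(1/(2*a)) = (-88 + a)/(2*a))
1/(H(W(-16, -17)) + 16685) = 1/((-88 + 2*(-16))/(2*((2*(-16)))) + 16685) = 1/((1/2)*(-88 - 32)/(-32) + 16685) = 1/((1/2)*(-1/32)*(-120) + 16685) = 1/(15/8 + 16685) = 1/(133495/8) = 8/133495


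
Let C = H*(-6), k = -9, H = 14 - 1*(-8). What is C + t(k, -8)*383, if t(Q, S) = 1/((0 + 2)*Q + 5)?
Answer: -2099/13 ≈ -161.46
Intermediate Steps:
H = 22 (H = 14 + 8 = 22)
t(Q, S) = 1/(5 + 2*Q) (t(Q, S) = 1/(2*Q + 5) = 1/(5 + 2*Q))
C = -132 (C = 22*(-6) = -132)
C + t(k, -8)*383 = -132 + 383/(5 + 2*(-9)) = -132 + 383/(5 - 18) = -132 + 383/(-13) = -132 - 1/13*383 = -132 - 383/13 = -2099/13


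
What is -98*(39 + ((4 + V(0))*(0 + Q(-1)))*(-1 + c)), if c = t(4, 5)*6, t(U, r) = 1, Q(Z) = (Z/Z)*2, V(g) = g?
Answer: -7742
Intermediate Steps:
Q(Z) = 2 (Q(Z) = 1*2 = 2)
c = 6 (c = 1*6 = 6)
-98*(39 + ((4 + V(0))*(0 + Q(-1)))*(-1 + c)) = -98*(39 + ((4 + 0)*(0 + 2))*(-1 + 6)) = -98*(39 + (4*2)*5) = -98*(39 + 8*5) = -98*(39 + 40) = -98*79 = -7742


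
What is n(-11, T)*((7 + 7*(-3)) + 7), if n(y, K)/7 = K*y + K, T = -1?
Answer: -490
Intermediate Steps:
n(y, K) = 7*K + 7*K*y (n(y, K) = 7*(K*y + K) = 7*(K + K*y) = 7*K + 7*K*y)
n(-11, T)*((7 + 7*(-3)) + 7) = (7*(-1)*(1 - 11))*((7 + 7*(-3)) + 7) = (7*(-1)*(-10))*((7 - 21) + 7) = 70*(-14 + 7) = 70*(-7) = -490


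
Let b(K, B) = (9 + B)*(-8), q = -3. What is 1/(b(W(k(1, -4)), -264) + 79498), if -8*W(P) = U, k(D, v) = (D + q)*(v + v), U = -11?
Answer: 1/81538 ≈ 1.2264e-5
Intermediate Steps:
k(D, v) = 2*v*(-3 + D) (k(D, v) = (D - 3)*(v + v) = (-3 + D)*(2*v) = 2*v*(-3 + D))
W(P) = 11/8 (W(P) = -1/8*(-11) = 11/8)
b(K, B) = -72 - 8*B
1/(b(W(k(1, -4)), -264) + 79498) = 1/((-72 - 8*(-264)) + 79498) = 1/((-72 + 2112) + 79498) = 1/(2040 + 79498) = 1/81538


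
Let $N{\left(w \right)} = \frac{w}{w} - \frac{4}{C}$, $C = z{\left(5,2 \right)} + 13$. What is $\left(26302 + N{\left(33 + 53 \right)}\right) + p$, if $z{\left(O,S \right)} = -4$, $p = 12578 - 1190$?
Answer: $\frac{339215}{9} \approx 37691.0$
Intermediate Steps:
$p = 11388$ ($p = 12578 - 1190 = 11388$)
$C = 9$ ($C = -4 + 13 = 9$)
$N{\left(w \right)} = \frac{5}{9}$ ($N{\left(w \right)} = \frac{w}{w} - \frac{4}{9} = 1 - \frac{4}{9} = \frac{5}{9}$)
$\left(26302 + N{\left(33 + 53 \right)}\right) + p = \left(26302 + \frac{5}{9}\right) + 11388 = \frac{236723}{9} + 11388 = \frac{339215}{9}$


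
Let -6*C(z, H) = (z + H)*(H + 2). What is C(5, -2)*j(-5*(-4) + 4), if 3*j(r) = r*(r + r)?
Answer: 0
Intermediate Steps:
C(z, H) = -(2 + H)*(H + z)/6 (C(z, H) = -(z + H)*(H + 2)/6 = -(H + z)*(2 + H)/6 = -(2 + H)*(H + z)/6)
j(r) = 2*r**2/3 (j(r) = (r*(r + r))/3 = (r*(2*r))/3 = (2*r**2)/3 = 2*r**2/3)
C(5, -2)*j(-5*(-4) + 4) = (-1/3*(-2) - 1/3*5 - 1/6*(-2)**2 - 1/6*(-2)*5)*(2*(-5*(-4) + 4)**2/3) = (2/3 - 5/3 - 1/6*4 + 5/3)*(2*(20 + 4)**2/3) = (2/3 - 5/3 - 2/3 + 5/3)*((2/3)*24**2) = 0*((2/3)*576) = 0*384 = 0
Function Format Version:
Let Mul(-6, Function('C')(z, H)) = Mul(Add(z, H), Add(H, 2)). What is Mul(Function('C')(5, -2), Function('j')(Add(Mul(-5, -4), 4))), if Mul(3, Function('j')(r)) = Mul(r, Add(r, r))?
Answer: 0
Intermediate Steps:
Function('C')(z, H) = Mul(Rational(-1, 6), Add(2, H), Add(H, z)) (Function('C')(z, H) = Mul(Rational(-1, 6), Mul(Add(z, H), Add(H, 2))) = Mul(Rational(-1, 6), Mul(Add(H, z), Add(2, H))) = Mul(Rational(-1, 6), Mul(Add(2, H), Add(H, z))) = Mul(Rational(-1, 6), Add(2, H), Add(H, z)))
Function('j')(r) = Mul(Rational(2, 3), Pow(r, 2)) (Function('j')(r) = Mul(Rational(1, 3), Mul(r, Add(r, r))) = Mul(Rational(1, 3), Mul(r, Mul(2, r))) = Mul(Rational(1, 3), Mul(2, Pow(r, 2))) = Mul(Rational(2, 3), Pow(r, 2)))
Mul(Function('C')(5, -2), Function('j')(Add(Mul(-5, -4), 4))) = Mul(Add(Mul(Rational(-1, 3), -2), Mul(Rational(-1, 3), 5), Mul(Rational(-1, 6), Pow(-2, 2)), Mul(Rational(-1, 6), -2, 5)), Mul(Rational(2, 3), Pow(Add(Mul(-5, -4), 4), 2))) = Mul(Add(Rational(2, 3), Rational(-5, 3), Mul(Rational(-1, 6), 4), Rational(5, 3)), Mul(Rational(2, 3), Pow(Add(20, 4), 2))) = Mul(Add(Rational(2, 3), Rational(-5, 3), Rational(-2, 3), Rational(5, 3)), Mul(Rational(2, 3), Pow(24, 2))) = Mul(0, Mul(Rational(2, 3), 576)) = Mul(0, 384) = 0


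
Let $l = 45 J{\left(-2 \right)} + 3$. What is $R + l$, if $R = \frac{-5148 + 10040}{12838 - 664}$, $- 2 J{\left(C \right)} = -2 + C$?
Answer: $\frac{568537}{6087} \approx 93.402$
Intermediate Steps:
$J{\left(C \right)} = 1 - \frac{C}{2}$ ($J{\left(C \right)} = - \frac{-2 + C}{2} = 1 - \frac{C}{2}$)
$l = 93$ ($l = 45 \left(1 - -1\right) + 3 = 45 \left(1 + 1\right) + 3 = 45 \cdot 2 + 3 = 90 + 3 = 93$)
$R = \frac{2446}{6087}$ ($R = \frac{4892}{12174} = 4892 \cdot \frac{1}{12174} = \frac{2446}{6087} \approx 0.40184$)
$R + l = \frac{2446}{6087} + 93 = \frac{568537}{6087}$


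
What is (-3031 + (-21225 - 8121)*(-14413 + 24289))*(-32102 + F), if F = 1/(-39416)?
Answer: 366723867759010991/39416 ≈ 9.3039e+12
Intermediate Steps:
F = -1/39416 ≈ -2.5370e-5
(-3031 + (-21225 - 8121)*(-14413 + 24289))*(-32102 + F) = (-3031 + (-21225 - 8121)*(-14413 + 24289))*(-32102 - 1/39416) = (-3031 - 29346*9876)*(-1265332433/39416) = (-3031 - 289821096)*(-1265332433/39416) = -289824127*(-1265332433/39416) = 366723867759010991/39416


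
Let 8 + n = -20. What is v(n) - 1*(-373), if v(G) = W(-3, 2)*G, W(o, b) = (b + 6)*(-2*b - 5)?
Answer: 2389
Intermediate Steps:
W(o, b) = (-5 - 2*b)*(6 + b) (W(o, b) = (6 + b)*(-5 - 2*b) = (-5 - 2*b)*(6 + b))
n = -28 (n = -8 - 20 = -28)
v(G) = -72*G (v(G) = (-30 - 17*2 - 2*2²)*G = (-30 - 34 - 2*4)*G = (-30 - 34 - 8)*G = -72*G)
v(n) - 1*(-373) = -72*(-28) - 1*(-373) = 2016 + 373 = 2389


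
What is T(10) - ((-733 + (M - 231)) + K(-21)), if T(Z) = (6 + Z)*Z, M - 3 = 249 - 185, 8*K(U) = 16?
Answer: 1055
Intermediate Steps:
K(U) = 2 (K(U) = (1/8)*16 = 2)
M = 67 (M = 3 + (249 - 185) = 3 + 64 = 67)
T(Z) = Z*(6 + Z)
T(10) - ((-733 + (M - 231)) + K(-21)) = 10*(6 + 10) - ((-733 + (67 - 231)) + 2) = 10*16 - ((-733 - 164) + 2) = 160 - (-897 + 2) = 160 - 1*(-895) = 160 + 895 = 1055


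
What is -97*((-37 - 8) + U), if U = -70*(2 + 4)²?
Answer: 248805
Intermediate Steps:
U = -2520 (U = -70*6² = -70*36 = -2520)
-97*((-37 - 8) + U) = -97*((-37 - 8) - 2520) = -97*(-45 - 2520) = -97*(-2565) = 248805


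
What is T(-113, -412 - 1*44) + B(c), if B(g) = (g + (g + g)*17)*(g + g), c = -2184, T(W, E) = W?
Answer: 333889807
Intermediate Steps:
B(g) = 70*g² (B(g) = (g + (2*g)*17)*(2*g) = (g + 34*g)*(2*g) = (35*g)*(2*g) = 70*g²)
T(-113, -412 - 1*44) + B(c) = -113 + 70*(-2184)² = -113 + 70*4769856 = -113 + 333889920 = 333889807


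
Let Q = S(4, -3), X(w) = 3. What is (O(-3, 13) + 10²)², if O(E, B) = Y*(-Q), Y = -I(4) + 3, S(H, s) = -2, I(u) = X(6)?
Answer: 10000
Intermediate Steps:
I(u) = 3
Q = -2
Y = 0 (Y = -1*3 + 3 = -3 + 3 = 0)
O(E, B) = 0 (O(E, B) = 0*(-1*(-2)) = 0*2 = 0)
(O(-3, 13) + 10²)² = (0 + 10²)² = (0 + 100)² = 100² = 10000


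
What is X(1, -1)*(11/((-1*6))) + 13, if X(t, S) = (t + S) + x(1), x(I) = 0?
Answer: 13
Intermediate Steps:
X(t, S) = S + t (X(t, S) = (t + S) + 0 = (S + t) + 0 = S + t)
X(1, -1)*(11/((-1*6))) + 13 = (-1 + 1)*(11/((-1*6))) + 13 = 0*(11/(-6)) + 13 = 0*(11*(-⅙)) + 13 = 0*(-11/6) + 13 = 0 + 13 = 13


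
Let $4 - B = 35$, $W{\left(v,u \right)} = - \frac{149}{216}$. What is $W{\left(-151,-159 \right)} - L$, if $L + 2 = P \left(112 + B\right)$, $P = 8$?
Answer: $- \frac{139685}{216} \approx -646.69$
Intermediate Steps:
$W{\left(v,u \right)} = - \frac{149}{216}$ ($W{\left(v,u \right)} = \left(-149\right) \frac{1}{216} = - \frac{149}{216}$)
$B = -31$ ($B = 4 - 35 = -31$)
$L = 646$ ($L = -2 + 8 \left(112 - 31\right) = -2 + 8 \cdot 81 = -2 + 648 = 646$)
$W{\left(-151,-159 \right)} - L = - \frac{149}{216} - 646 = - \frac{139685}{216}$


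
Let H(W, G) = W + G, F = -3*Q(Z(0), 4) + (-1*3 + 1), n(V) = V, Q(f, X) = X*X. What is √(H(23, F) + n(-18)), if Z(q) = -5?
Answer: 3*I*√5 ≈ 6.7082*I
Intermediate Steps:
Q(f, X) = X²
F = -50 (F = -3*4² + (-1*3 + 1) = -3*16 + (-3 + 1) = -48 - 2 = -50)
H(W, G) = G + W
√(H(23, F) + n(-18)) = √((-50 + 23) - 18) = √(-27 - 18) = √(-45) = 3*I*√5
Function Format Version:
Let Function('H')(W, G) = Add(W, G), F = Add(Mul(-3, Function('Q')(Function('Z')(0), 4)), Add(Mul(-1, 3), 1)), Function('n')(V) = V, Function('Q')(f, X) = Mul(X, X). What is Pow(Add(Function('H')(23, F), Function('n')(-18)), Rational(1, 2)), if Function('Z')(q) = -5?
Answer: Mul(3, I, Pow(5, Rational(1, 2))) ≈ Mul(6.7082, I)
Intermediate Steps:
Function('Q')(f, X) = Pow(X, 2)
F = -50 (F = Add(Mul(-3, Pow(4, 2)), Add(Mul(-1, 3), 1)) = Add(Mul(-3, 16), Add(-3, 1)) = Add(-48, -2) = -50)
Function('H')(W, G) = Add(G, W)
Pow(Add(Function('H')(23, F), Function('n')(-18)), Rational(1, 2)) = Pow(Add(Add(-50, 23), -18), Rational(1, 2)) = Pow(Add(-27, -18), Rational(1, 2)) = Pow(-45, Rational(1, 2)) = Mul(3, I, Pow(5, Rational(1, 2)))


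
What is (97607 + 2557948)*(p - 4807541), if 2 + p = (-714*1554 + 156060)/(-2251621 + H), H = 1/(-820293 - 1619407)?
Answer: -70131020171212758841535865/5493279753701 ≈ -1.2767e+13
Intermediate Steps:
H = -1/2439700 (H = 1/(-2439700) = -1/2439700 ≈ -4.0989e-7)
p = -8660315316202/5493279753701 (p = -2 + (-714*1554 + 156060)/(-2251621 - 1/2439700) = -2 + (-1109556 + 156060)/(-5493279753701/2439700) = -2 - 953496*(-2439700/5493279753701) = -2 + 2326244191200/5493279753701 = -8660315316202/5493279753701 ≈ -1.5765)
(97607 + 2557948)*(p - 4807541) = (97607 + 2557948)*(-8660315316202/5493279753701 - 4807541) = 2655555*(-26409176300702775443/5493279753701) = -70131020171212758841535865/5493279753701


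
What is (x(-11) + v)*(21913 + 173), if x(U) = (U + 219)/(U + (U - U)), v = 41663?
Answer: 10117265310/11 ≈ 9.1975e+8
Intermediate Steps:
x(U) = (219 + U)/U (x(U) = (219 + U)/(U + 0) = (219 + U)/U)
(x(-11) + v)*(21913 + 173) = ((219 - 11)/(-11) + 41663)*(21913 + 173) = (-1/11*208 + 41663)*22086 = (-208/11 + 41663)*22086 = (458085/11)*22086 = 10117265310/11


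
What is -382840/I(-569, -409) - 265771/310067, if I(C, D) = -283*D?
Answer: -149468246217/35889325049 ≈ -4.1647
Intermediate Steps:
-382840/I(-569, -409) - 265771/310067 = -382840/((-283*(-409))) - 265771/310067 = -382840/115747 - 265771*1/310067 = -382840*1/115747 - 265771/310067 = -382840/115747 - 265771/310067 = -149468246217/35889325049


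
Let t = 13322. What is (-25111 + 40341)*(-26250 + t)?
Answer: -196893440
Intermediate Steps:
(-25111 + 40341)*(-26250 + t) = (-25111 + 40341)*(-26250 + 13322) = 15230*(-12928) = -196893440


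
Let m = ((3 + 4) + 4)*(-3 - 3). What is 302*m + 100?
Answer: -19832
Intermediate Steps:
m = -66 (m = (7 + 4)*(-6) = 11*(-6) = -66)
302*m + 100 = 302*(-66) + 100 = -19932 + 100 = -19832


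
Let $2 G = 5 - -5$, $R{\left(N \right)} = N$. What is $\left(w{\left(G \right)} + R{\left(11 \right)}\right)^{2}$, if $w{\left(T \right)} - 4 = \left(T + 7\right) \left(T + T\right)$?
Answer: $18225$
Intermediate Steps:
$G = 5$ ($G = \frac{5 - -5}{2} = \frac{5 + 5}{2} = \frac{1}{2} \cdot 10 = 5$)
$w{\left(T \right)} = 4 + 2 T \left(7 + T\right)$ ($w{\left(T \right)} = 4 + \left(T + 7\right) \left(T + T\right) = 4 + \left(7 + T\right) 2 T = 4 + 2 T \left(7 + T\right)$)
$\left(w{\left(G \right)} + R{\left(11 \right)}\right)^{2} = \left(\left(4 + 2 \cdot 5^{2} + 14 \cdot 5\right) + 11\right)^{2} = \left(\left(4 + 2 \cdot 25 + 70\right) + 11\right)^{2} = \left(\left(4 + 50 + 70\right) + 11\right)^{2} = \left(124 + 11\right)^{2} = 135^{2} = 18225$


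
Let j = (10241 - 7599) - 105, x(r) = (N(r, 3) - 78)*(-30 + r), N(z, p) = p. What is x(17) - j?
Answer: -1562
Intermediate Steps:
x(r) = 2250 - 75*r (x(r) = (3 - 78)*(-30 + r) = -75*(-30 + r) = 2250 - 75*r)
j = 2537 (j = 2642 - 105 = 2537)
x(17) - j = (2250 - 75*17) - 1*2537 = (2250 - 1275) - 2537 = 975 - 2537 = -1562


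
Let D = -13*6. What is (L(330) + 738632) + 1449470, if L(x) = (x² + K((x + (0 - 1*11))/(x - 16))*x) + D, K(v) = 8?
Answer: 2299564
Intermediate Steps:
D = -78
L(x) = -78 + x² + 8*x (L(x) = (x² + 8*x) - 78 = -78 + x² + 8*x)
(L(330) + 738632) + 1449470 = ((-78 + 330² + 8*330) + 738632) + 1449470 = ((-78 + 108900 + 2640) + 738632) + 1449470 = (111462 + 738632) + 1449470 = 850094 + 1449470 = 2299564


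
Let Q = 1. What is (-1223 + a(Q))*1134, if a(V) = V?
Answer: -1385748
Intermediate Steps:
(-1223 + a(Q))*1134 = (-1223 + 1)*1134 = -1222*1134 = -1385748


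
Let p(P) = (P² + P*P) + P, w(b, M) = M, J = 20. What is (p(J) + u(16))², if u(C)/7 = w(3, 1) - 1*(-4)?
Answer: 731025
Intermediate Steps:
u(C) = 35 (u(C) = 7*(1 - 1*(-4)) = 7*(1 + 4) = 7*5 = 35)
p(P) = P + 2*P² (p(P) = (P² + P²) + P = 2*P² + P = P + 2*P²)
(p(J) + u(16))² = (20*(1 + 2*20) + 35)² = (20*(1 + 40) + 35)² = (20*41 + 35)² = (820 + 35)² = 855² = 731025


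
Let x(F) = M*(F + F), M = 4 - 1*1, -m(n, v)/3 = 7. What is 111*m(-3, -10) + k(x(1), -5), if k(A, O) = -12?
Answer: -2343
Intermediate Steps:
m(n, v) = -21 (m(n, v) = -3*7 = -21)
M = 3 (M = 4 - 1 = 3)
x(F) = 6*F (x(F) = 3*(F + F) = 3*(2*F) = 6*F)
111*m(-3, -10) + k(x(1), -5) = 111*(-21) - 12 = -2331 - 12 = -2343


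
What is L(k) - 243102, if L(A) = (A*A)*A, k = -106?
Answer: -1434118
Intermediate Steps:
L(A) = A**3 (L(A) = A**2*A = A**3)
L(k) - 243102 = (-106)**3 - 243102 = -1191016 - 243102 = -1434118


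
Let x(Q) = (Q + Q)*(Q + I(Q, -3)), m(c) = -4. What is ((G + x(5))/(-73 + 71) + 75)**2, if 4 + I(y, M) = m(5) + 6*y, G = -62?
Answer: 841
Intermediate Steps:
I(y, M) = -8 + 6*y (I(y, M) = -4 + (-4 + 6*y) = -8 + 6*y)
x(Q) = 2*Q*(-8 + 7*Q) (x(Q) = (Q + Q)*(Q + (-8 + 6*Q)) = (2*Q)*(-8 + 7*Q) = 2*Q*(-8 + 7*Q))
((G + x(5))/(-73 + 71) + 75)**2 = ((-62 + 2*5*(-8 + 7*5))/(-73 + 71) + 75)**2 = ((-62 + 2*5*(-8 + 35))/(-2) + 75)**2 = ((-62 + 2*5*27)*(-1/2) + 75)**2 = ((-62 + 270)*(-1/2) + 75)**2 = (208*(-1/2) + 75)**2 = (-104 + 75)**2 = (-29)**2 = 841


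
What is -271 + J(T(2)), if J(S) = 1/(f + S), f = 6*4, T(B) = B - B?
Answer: -6503/24 ≈ -270.96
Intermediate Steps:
T(B) = 0
f = 24
J(S) = 1/(24 + S)
-271 + J(T(2)) = -271 + 1/(24 + 0) = -271 + 1/24 = -6503/24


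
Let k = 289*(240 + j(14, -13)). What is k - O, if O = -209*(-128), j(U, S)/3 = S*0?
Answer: 42608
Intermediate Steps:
j(U, S) = 0 (j(U, S) = 3*(S*0) = 3*0 = 0)
O = 26752
k = 69360 (k = 289*(240 + 0) = 289*240 = 69360)
k - O = 69360 - 1*26752 = 69360 - 26752 = 42608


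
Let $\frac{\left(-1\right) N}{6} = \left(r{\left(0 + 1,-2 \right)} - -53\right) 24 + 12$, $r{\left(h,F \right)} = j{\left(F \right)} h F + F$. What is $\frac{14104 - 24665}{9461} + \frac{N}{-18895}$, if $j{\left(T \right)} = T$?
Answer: $- \frac{123937783}{178765595} \approx -0.6933$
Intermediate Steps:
$r{\left(h,F \right)} = F + h F^{2}$ ($r{\left(h,F \right)} = F h F + F = h F^{2} + F = F + h F^{2}$)
$N = -7992$ ($N = - 6 \left(\left(- 2 \left(1 - 2 \left(0 + 1\right)\right) - -53\right) 24 + 12\right) = - 6 \left(\left(- 2 \left(1 - 2\right) + 53\right) 24 + 12\right) = - 6 \left(\left(\left(-2\right) \left(-1\right) + 53\right) 24 + 12\right) = - 6 \left(\left(2 + 53\right) 24 + 12\right) = - 6 \left(55 \cdot 24 + 12\right) = - 6 \left(1320 + 12\right) = \left(-6\right) 1332 = -7992$)
$\frac{14104 - 24665}{9461} + \frac{N}{-18895} = \frac{14104 - 24665}{9461} - \frac{7992}{-18895} = \left(14104 - 24665\right) \frac{1}{9461} - - \frac{7992}{18895} = \left(-10561\right) \frac{1}{9461} + \frac{7992}{18895} = - \frac{10561}{9461} + \frac{7992}{18895} = - \frac{123937783}{178765595}$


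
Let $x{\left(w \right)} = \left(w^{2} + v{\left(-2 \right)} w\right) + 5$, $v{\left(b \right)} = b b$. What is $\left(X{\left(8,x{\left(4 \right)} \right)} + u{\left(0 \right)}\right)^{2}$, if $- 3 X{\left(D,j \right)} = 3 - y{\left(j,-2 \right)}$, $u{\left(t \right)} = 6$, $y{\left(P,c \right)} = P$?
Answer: $\frac{2704}{9} \approx 300.44$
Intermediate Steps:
$v{\left(b \right)} = b^{2}$
$x{\left(w \right)} = 5 + w^{2} + 4 w$ ($x{\left(w \right)} = \left(w^{2} + \left(-2\right)^{2} w\right) + 5 = \left(w^{2} + 4 w\right) + 5 = 5 + w^{2} + 4 w$)
$X{\left(D,j \right)} = -1 + \frac{j}{3}$ ($X{\left(D,j \right)} = - \frac{3 - j}{3} = -1 + \frac{j}{3}$)
$\left(X{\left(8,x{\left(4 \right)} \right)} + u{\left(0 \right)}\right)^{2} = \left(\left(-1 + \frac{5 + 4^{2} + 4 \cdot 4}{3}\right) + 6\right)^{2} = \left(\left(-1 + \frac{5 + 16 + 16}{3}\right) + 6\right)^{2} = \left(\left(-1 + \frac{1}{3} \cdot 37\right) + 6\right)^{2} = \left(\left(-1 + \frac{37}{3}\right) + 6\right)^{2} = \left(\frac{34}{3} + 6\right)^{2} = \left(\frac{52}{3}\right)^{2} = \frac{2704}{9}$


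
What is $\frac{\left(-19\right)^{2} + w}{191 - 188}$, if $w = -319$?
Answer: $14$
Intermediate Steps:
$\frac{\left(-19\right)^{2} + w}{191 - 188} = \frac{\left(-19\right)^{2} - 319}{191 - 188} = \frac{361 - 319}{3} = 42 \cdot \frac{1}{3} = 14$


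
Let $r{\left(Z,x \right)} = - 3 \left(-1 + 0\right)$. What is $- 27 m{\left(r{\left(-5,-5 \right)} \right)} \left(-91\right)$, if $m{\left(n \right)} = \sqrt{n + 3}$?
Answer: $2457 \sqrt{6} \approx 6018.4$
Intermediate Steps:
$r{\left(Z,x \right)} = 3$ ($r{\left(Z,x \right)} = \left(-3\right) \left(-1\right) = 3$)
$m{\left(n \right)} = \sqrt{3 + n}$
$- 27 m{\left(r{\left(-5,-5 \right)} \right)} \left(-91\right) = - 27 \sqrt{3 + 3} \left(-91\right) = - 27 \sqrt{6} \left(-91\right) = 2457 \sqrt{6}$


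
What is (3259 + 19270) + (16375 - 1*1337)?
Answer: 37567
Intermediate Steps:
(3259 + 19270) + (16375 - 1*1337) = 22529 + (16375 - 1337) = 22529 + 15038 = 37567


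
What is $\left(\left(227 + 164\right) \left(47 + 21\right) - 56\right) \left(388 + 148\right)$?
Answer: $14221152$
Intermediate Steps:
$\left(\left(227 + 164\right) \left(47 + 21\right) - 56\right) \left(388 + 148\right) = \left(391 \cdot 68 - 56\right) 536 = \left(26588 - 56\right) 536 = 26532 \cdot 536 = 14221152$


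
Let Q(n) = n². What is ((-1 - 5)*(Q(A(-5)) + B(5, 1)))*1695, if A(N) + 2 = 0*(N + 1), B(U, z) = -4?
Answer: 0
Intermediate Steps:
A(N) = -2 (A(N) = -2 + 0*(N + 1) = -2 + 0*(1 + N) = -2 + 0 = -2)
((-1 - 5)*(Q(A(-5)) + B(5, 1)))*1695 = ((-1 - 5)*((-2)² - 4))*1695 = -6*(4 - 4)*1695 = -6*0*1695 = 0*1695 = 0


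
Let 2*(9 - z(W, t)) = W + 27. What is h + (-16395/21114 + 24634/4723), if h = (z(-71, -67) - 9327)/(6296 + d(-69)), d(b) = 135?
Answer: 639973544303/213769488294 ≈ 2.9938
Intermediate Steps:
z(W, t) = -9/2 - W/2 (z(W, t) = 9 - (W + 27)/2 = 9 - (27 + W)/2 = 9 + (-27/2 - W/2) = -9/2 - W/2)
h = -9296/6431 (h = ((-9/2 - ½*(-71)) - 9327)/(6296 + 135) = ((-9/2 + 71/2) - 9327)/6431 = (31 - 9327)*(1/6431) = -9296*1/6431 = -9296/6431 ≈ -1.4455)
h + (-16395/21114 + 24634/4723) = -9296/6431 + (-16395/21114 + 24634/4723) = -9296/6431 + (-16395*1/21114 + 24634*(1/4723)) = -9296/6431 + (-5465/7038 + 24634/4723) = -9296/6431 + 147562897/33240474 = 639973544303/213769488294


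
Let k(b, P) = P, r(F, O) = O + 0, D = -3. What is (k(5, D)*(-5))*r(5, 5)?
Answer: 75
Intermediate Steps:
r(F, O) = O
(k(5, D)*(-5))*r(5, 5) = -3*(-5)*5 = 15*5 = 75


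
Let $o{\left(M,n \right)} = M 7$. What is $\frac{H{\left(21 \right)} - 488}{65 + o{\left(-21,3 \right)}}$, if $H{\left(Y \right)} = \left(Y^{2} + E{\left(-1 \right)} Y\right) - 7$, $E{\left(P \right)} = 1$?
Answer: $\frac{33}{82} \approx 0.40244$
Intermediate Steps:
$o{\left(M,n \right)} = 7 M$
$H{\left(Y \right)} = -7 + Y + Y^{2}$ ($H{\left(Y \right)} = \left(Y^{2} + 1 Y\right) - 7 = \left(Y^{2} + Y\right) - 7 = \left(Y + Y^{2}\right) - 7 = -7 + Y + Y^{2}$)
$\frac{H{\left(21 \right)} - 488}{65 + o{\left(-21,3 \right)}} = \frac{\left(-7 + 21 + 21^{2}\right) - 488}{65 + 7 \left(-21\right)} = \frac{\left(-7 + 21 + 441\right) - 488}{65 - 147} = \frac{455 - 488}{-82} = \left(-33\right) \left(- \frac{1}{82}\right) = \frac{33}{82}$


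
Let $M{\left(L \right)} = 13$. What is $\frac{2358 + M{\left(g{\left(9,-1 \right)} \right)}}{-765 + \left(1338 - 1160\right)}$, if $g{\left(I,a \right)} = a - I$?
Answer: $- \frac{2371}{587} \approx -4.0392$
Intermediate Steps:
$\frac{2358 + M{\left(g{\left(9,-1 \right)} \right)}}{-765 + \left(1338 - 1160\right)} = \frac{2358 + 13}{-765 + \left(1338 - 1160\right)} = \frac{2371}{-765 + \left(1338 - 1160\right)} = \frac{2371}{-765 + 178} = \frac{2371}{-587} = 2371 \left(- \frac{1}{587}\right) = - \frac{2371}{587}$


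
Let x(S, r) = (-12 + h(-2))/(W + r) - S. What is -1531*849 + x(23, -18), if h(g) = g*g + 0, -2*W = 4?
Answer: -6499208/5 ≈ -1.2998e+6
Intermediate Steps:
W = -2 (W = -½*4 = -2)
h(g) = g² (h(g) = g² + 0 = g²)
x(S, r) = -S - 8/(-2 + r) (x(S, r) = (-12 + (-2)²)/(-2 + r) - S = (-12 + 4)/(-2 + r) - S = -8/(-2 + r) - S = -S - 8/(-2 + r))
-1531*849 + x(23, -18) = -1531*849 + (-8 + 2*23 - 1*23*(-18))/(-2 - 18) = -1299819 + (-8 + 46 + 414)/(-20) = -1299819 - 1/20*452 = -1299819 - 113/5 = -6499208/5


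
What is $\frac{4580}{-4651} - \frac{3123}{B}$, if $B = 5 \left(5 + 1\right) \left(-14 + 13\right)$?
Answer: $\frac{4795891}{46510} \approx 103.12$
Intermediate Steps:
$B = -30$ ($B = 5 \cdot 6 \left(-1\right) = 30 \left(-1\right) = -30$)
$\frac{4580}{-4651} - \frac{3123}{B} = \frac{4580}{-4651} - \frac{3123}{-30} = 4580 \left(- \frac{1}{4651}\right) - - \frac{1041}{10} = - \frac{4580}{4651} + \frac{1041}{10} = \frac{4795891}{46510}$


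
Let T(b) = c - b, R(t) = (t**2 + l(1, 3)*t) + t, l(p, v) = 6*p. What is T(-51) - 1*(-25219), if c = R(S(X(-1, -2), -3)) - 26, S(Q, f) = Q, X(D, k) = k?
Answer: 25234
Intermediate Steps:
R(t) = t**2 + 7*t (R(t) = (t**2 + (6*1)*t) + t = (t**2 + 6*t) + t = t**2 + 7*t)
c = -36 (c = -2*(7 - 2) - 26 = -2*5 - 26 = -10 - 26 = -36)
T(b) = -36 - b
T(-51) - 1*(-25219) = (-36 - 1*(-51)) - 1*(-25219) = (-36 + 51) + 25219 = 15 + 25219 = 25234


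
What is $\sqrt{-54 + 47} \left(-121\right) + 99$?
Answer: $99 - 121 i \sqrt{7} \approx 99.0 - 320.14 i$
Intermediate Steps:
$\sqrt{-54 + 47} \left(-121\right) + 99 = \sqrt{-7} \left(-121\right) + 99 = i \sqrt{7} \left(-121\right) + 99 = - 121 i \sqrt{7} + 99 = 99 - 121 i \sqrt{7}$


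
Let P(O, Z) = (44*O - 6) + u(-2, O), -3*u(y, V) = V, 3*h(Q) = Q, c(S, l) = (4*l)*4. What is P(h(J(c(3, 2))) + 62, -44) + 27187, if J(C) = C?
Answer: 273187/9 ≈ 30354.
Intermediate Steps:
c(S, l) = 16*l
h(Q) = Q/3
u(y, V) = -V/3
P(O, Z) = -6 + 131*O/3 (P(O, Z) = (44*O - 6) - O/3 = (-6 + 44*O) - O/3 = -6 + 131*O/3)
P(h(J(c(3, 2))) + 62, -44) + 27187 = (-6 + 131*((16*2)/3 + 62)/3) + 27187 = (-6 + 131*((⅓)*32 + 62)/3) + 27187 = (-6 + 131*(32/3 + 62)/3) + 27187 = (-6 + (131/3)*(218/3)) + 27187 = (-6 + 28558/9) + 27187 = 28504/9 + 27187 = 273187/9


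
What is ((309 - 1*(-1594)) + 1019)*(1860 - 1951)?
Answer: -265902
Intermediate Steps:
((309 - 1*(-1594)) + 1019)*(1860 - 1951) = ((309 + 1594) + 1019)*(-91) = (1903 + 1019)*(-91) = 2922*(-91) = -265902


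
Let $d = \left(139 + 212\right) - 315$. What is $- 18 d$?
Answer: $-648$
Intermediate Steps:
$d = 36$ ($d = 351 - 315 = 36$)
$- 18 d = \left(-18\right) 36 = -648$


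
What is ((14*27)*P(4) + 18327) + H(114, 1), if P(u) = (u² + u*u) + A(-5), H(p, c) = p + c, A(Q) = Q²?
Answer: 39988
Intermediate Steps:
H(p, c) = c + p
P(u) = 25 + 2*u² (P(u) = (u² + u*u) + (-5)² = (u² + u²) + 25 = 2*u² + 25 = 25 + 2*u²)
((14*27)*P(4) + 18327) + H(114, 1) = ((14*27)*(25 + 2*4²) + 18327) + (1 + 114) = (378*(25 + 2*16) + 18327) + 115 = (378*(25 + 32) + 18327) + 115 = (378*57 + 18327) + 115 = (21546 + 18327) + 115 = 39873 + 115 = 39988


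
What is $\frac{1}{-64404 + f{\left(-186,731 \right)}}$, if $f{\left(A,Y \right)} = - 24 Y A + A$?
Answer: $\frac{1}{3198594} \approx 3.1264 \cdot 10^{-7}$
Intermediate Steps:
$f{\left(A,Y \right)} = A - 24 A Y$ ($f{\left(A,Y \right)} = - 24 A Y + A = A - 24 A Y$)
$\frac{1}{-64404 + f{\left(-186,731 \right)}} = \frac{1}{-64404 - 186 \left(1 - 17544\right)} = \frac{1}{-64404 - -3262998} = \frac{1}{-64404 + 3262998} = \frac{1}{3198594}$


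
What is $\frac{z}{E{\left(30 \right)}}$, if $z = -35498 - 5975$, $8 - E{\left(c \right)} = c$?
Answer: $\frac{41473}{22} \approx 1885.1$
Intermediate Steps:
$E{\left(c \right)} = 8 - c$
$z = -41473$ ($z = -35498 - 5975 = -41473$)
$\frac{z}{E{\left(30 \right)}} = - \frac{41473}{8 - 30} = - \frac{41473}{-22} = \left(-41473\right) \left(- \frac{1}{22}\right) = \frac{41473}{22}$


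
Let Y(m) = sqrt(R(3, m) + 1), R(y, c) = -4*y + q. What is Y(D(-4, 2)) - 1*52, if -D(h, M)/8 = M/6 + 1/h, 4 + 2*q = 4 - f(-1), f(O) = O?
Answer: -52 + I*sqrt(42)/2 ≈ -52.0 + 3.2404*I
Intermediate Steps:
q = 1/2 (q = -2 + (4 - 1*(-1))/2 = -2 + (4 + 1)/2 = -2 + (1/2)*5 = -2 + 5/2 = 1/2 ≈ 0.50000)
R(y, c) = 1/2 - 4*y (R(y, c) = -4*y + 1/2 = 1/2 - 4*y)
D(h, M) = -8/h - 4*M/3 (D(h, M) = -8*(M/6 + 1/h) = -8*(1/h + M/6) = -8/h - 4*M/3)
Y(m) = I*sqrt(42)/2 (Y(m) = sqrt((1/2 - 4*3) + 1) = sqrt((1/2 - 12) + 1) = sqrt(-23/2 + 1) = sqrt(-21/2) = I*sqrt(42)/2)
Y(D(-4, 2)) - 1*52 = I*sqrt(42)/2 - 1*52 = I*sqrt(42)/2 - 52 = -52 + I*sqrt(42)/2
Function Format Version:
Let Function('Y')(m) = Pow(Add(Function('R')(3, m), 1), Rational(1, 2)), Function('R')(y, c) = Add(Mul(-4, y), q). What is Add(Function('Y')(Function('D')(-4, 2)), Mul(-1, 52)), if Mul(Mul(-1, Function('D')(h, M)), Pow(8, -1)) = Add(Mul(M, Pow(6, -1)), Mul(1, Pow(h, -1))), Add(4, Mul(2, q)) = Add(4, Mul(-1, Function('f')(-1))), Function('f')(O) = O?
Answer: Add(-52, Mul(Rational(1, 2), I, Pow(42, Rational(1, 2)))) ≈ Add(-52.000, Mul(3.2404, I))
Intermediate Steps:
q = Rational(1, 2) (q = Add(-2, Mul(Rational(1, 2), Add(4, Mul(-1, -1)))) = Add(-2, Mul(Rational(1, 2), Add(4, 1))) = Add(-2, Mul(Rational(1, 2), 5)) = Add(-2, Rational(5, 2)) = Rational(1, 2) ≈ 0.50000)
Function('R')(y, c) = Add(Rational(1, 2), Mul(-4, y)) (Function('R')(y, c) = Add(Mul(-4, y), Rational(1, 2)) = Add(Rational(1, 2), Mul(-4, y)))
Function('D')(h, M) = Add(Mul(-8, Pow(h, -1)), Mul(Rational(-4, 3), M)) (Function('D')(h, M) = Mul(-8, Add(Mul(M, Pow(6, -1)), Mul(1, Pow(h, -1)))) = Mul(-8, Add(Mul(M, Rational(1, 6)), Pow(h, -1))) = Mul(-8, Add(Mul(Rational(1, 6), M), Pow(h, -1))) = Mul(-8, Add(Pow(h, -1), Mul(Rational(1, 6), M))) = Add(Mul(-8, Pow(h, -1)), Mul(Rational(-4, 3), M)))
Function('Y')(m) = Mul(Rational(1, 2), I, Pow(42, Rational(1, 2))) (Function('Y')(m) = Pow(Add(Add(Rational(1, 2), Mul(-4, 3)), 1), Rational(1, 2)) = Pow(Add(Add(Rational(1, 2), -12), 1), Rational(1, 2)) = Pow(Add(Rational(-23, 2), 1), Rational(1, 2)) = Pow(Rational(-21, 2), Rational(1, 2)) = Mul(Rational(1, 2), I, Pow(42, Rational(1, 2))))
Add(Function('Y')(Function('D')(-4, 2)), Mul(-1, 52)) = Add(Mul(Rational(1, 2), I, Pow(42, Rational(1, 2))), Mul(-1, 52)) = Add(Mul(Rational(1, 2), I, Pow(42, Rational(1, 2))), -52) = Add(-52, Mul(Rational(1, 2), I, Pow(42, Rational(1, 2))))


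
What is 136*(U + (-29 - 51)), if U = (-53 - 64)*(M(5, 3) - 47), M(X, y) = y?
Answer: 689248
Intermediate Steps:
U = 5148 (U = (-53 - 64)*(3 - 47) = -117*(-44) = 5148)
136*(U + (-29 - 51)) = 136*(5148 + (-29 - 51)) = 136*(5148 - 80) = 136*5068 = 689248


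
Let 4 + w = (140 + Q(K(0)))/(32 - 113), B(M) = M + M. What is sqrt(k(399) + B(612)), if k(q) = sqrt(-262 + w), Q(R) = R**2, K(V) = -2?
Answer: sqrt(11016 + 3*I*sqrt(2410))/3 ≈ 34.987 + 0.23386*I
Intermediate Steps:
B(M) = 2*M
w = -52/9 (w = -4 + (140 + (-2)**2)/(32 - 113) = -4 + (140 + 4)/(-81) = -4 + 144*(-1/81) = -4 - 16/9 = -52/9 ≈ -5.7778)
k(q) = I*sqrt(2410)/3 (k(q) = sqrt(-262 - 52/9) = sqrt(-2410/9) = I*sqrt(2410)/3)
sqrt(k(399) + B(612)) = sqrt(I*sqrt(2410)/3 + 2*612) = sqrt(I*sqrt(2410)/3 + 1224) = sqrt(1224 + I*sqrt(2410)/3)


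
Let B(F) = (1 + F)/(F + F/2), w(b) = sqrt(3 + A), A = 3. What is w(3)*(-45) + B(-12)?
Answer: 11/18 - 45*sqrt(6) ≈ -109.62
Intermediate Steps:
w(b) = sqrt(6) (w(b) = sqrt(3 + 3) = sqrt(6))
B(F) = 2*(1 + F)/(3*F) (B(F) = (1 + F)/(F + F*(1/2)) = (1 + F)/(F + F/2) = (1 + F)/((3*F/2)) = (1 + F)*(2/(3*F)) = 2*(1 + F)/(3*F))
w(3)*(-45) + B(-12) = sqrt(6)*(-45) + (2/3)*(1 - 12)/(-12) = -45*sqrt(6) + (2/3)*(-1/12)*(-11) = -45*sqrt(6) + 11/18 = 11/18 - 45*sqrt(6)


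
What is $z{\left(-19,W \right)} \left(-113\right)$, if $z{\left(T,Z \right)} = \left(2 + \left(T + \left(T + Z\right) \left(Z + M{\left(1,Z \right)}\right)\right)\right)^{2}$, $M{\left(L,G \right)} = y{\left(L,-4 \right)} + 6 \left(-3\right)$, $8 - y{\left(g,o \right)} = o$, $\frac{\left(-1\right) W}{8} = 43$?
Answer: $-1823524289057$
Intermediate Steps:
$W = -344$ ($W = \left(-8\right) 43 = -344$)
$y{\left(g,o \right)} = 8 - o$
$M{\left(L,G \right)} = -6$ ($M{\left(L,G \right)} = \left(8 - -4\right) + 6 \left(-3\right) = \left(8 + 4\right) - 18 = 12 - 18 = -6$)
$z{\left(T,Z \right)} = \left(2 + T + \left(-6 + Z\right) \left(T + Z\right)\right)^{2}$ ($z{\left(T,Z \right)} = \left(2 + \left(T + \left(T + Z\right) \left(Z - 6\right)\right)\right)^{2} = \left(2 + \left(T + \left(T + Z\right) \left(-6 + Z\right)\right)\right)^{2} = \left(2 + \left(T + \left(-6 + Z\right) \left(T + Z\right)\right)\right)^{2} = \left(2 + T + \left(-6 + Z\right) \left(T + Z\right)\right)^{2}$)
$z{\left(-19,W \right)} \left(-113\right) = \left(2 + \left(-344\right)^{2} - -2064 - -95 - -6536\right)^{2} \left(-113\right) = \left(2 + 118336 + 2064 + 95 + 6536\right)^{2} \left(-113\right) = 127033^{2} \left(-113\right) = 16137383089 \left(-113\right) = -1823524289057$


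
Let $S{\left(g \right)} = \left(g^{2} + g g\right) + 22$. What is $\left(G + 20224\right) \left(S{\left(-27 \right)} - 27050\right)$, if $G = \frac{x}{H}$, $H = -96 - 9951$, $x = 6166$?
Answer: $- \frac{5195424136340}{10047} \approx -5.1711 \cdot 10^{8}$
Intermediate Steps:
$H = -10047$ ($H = -96 - 9951 = -10047$)
$S{\left(g \right)} = 22 + 2 g^{2}$ ($S{\left(g \right)} = \left(g^{2} + g^{2}\right) + 22 = 2 g^{2} + 22 = 22 + 2 g^{2}$)
$G = - \frac{6166}{10047}$ ($G = \frac{6166}{-10047} = 6166 \left(- \frac{1}{10047}\right) = - \frac{6166}{10047} \approx -0.61372$)
$\left(G + 20224\right) \left(S{\left(-27 \right)} - 27050\right) = \left(- \frac{6166}{10047} + 20224\right) \left(\left(22 + 2 \left(-27\right)^{2}\right) - 27050\right) = \frac{203184362 \left(\left(22 + 2 \cdot 729\right) - 27050\right)}{10047} = \frac{203184362 \left(\left(22 + 1458\right) - 27050\right)}{10047} = \frac{203184362 \left(1480 - 27050\right)}{10047} = \frac{203184362}{10047} \left(-25570\right) = - \frac{5195424136340}{10047}$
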